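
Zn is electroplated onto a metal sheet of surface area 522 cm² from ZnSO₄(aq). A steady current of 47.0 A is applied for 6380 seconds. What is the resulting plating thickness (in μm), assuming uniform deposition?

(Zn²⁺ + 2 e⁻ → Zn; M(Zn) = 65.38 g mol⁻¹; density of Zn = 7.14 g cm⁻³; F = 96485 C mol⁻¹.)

Q = I·t = 47.00 × 6380.0 = 299900 C; n(e⁻) = 3.108 mol.
n(Zn) = n(e⁻)/2 = 1.554 mol, so m = 1.554 × 65.38 = 101.6 g.
Volume = m/ρ = 101.6 / 7.14 = 14.23 cm³.
Thickness = V/A = 14.23 / 522 = 0.0273 cm = 273 μm.

273 μm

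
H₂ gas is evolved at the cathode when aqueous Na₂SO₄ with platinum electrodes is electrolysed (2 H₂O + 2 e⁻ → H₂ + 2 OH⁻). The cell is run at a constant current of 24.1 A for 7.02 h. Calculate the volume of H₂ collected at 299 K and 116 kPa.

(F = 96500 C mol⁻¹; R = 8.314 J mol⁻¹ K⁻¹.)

67.6 L

Q = I·t = 24.10 A × 25272 s = 609100 C.
n(e⁻) = Q/F = 609100 / 96500 = 6.311 mol.
2 electrons are transferred per H₂ molecule, so n(H₂) = 6.311 / 2 = 3.156 mol.
V = nRT/P = (3.156 × 8.314 × 299) / (116 × 10³ Pa) = 0.0676 m³ = 67.6 L.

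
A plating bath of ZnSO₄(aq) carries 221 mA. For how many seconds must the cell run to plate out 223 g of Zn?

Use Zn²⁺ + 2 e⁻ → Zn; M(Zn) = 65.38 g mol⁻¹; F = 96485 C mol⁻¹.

n(Zn) = m/M = 223 / 65.38 = 3.411 mol.
Each Zn atom requires 2 electrons, so n(e⁻) = 2 × 3.411 = 6.822 mol.
Q = n(e⁻)·F = 6.822 × 96485 = 658200 C.
t = Q/I = 658200 / 0.2210 A = 2978000 s.

2.98 × 10⁶ s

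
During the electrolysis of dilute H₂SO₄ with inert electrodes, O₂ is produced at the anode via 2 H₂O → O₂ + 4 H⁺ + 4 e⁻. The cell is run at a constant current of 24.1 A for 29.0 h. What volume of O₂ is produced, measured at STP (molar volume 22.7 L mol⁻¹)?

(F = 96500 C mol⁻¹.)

148 L

Q = I·t = 24.10 A × 104400 s = 2516000 C.
n(e⁻) = Q/F = 2516000 / 96500 = 26.07 mol.
4 electrons are transferred per O₂ molecule, so n(O₂) = 26.07 / 4 = 6.518 mol.
V = n × V_m = 6.518 × 22.7 = 148 L.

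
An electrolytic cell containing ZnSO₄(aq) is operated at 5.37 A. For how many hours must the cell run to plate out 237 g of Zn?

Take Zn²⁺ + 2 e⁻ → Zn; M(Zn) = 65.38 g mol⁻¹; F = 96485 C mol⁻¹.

36.2 h

n(Zn) = m/M = 237 / 65.38 = 3.625 mol.
Each Zn atom requires 2 electrons, so n(e⁻) = 2 × 3.625 = 7.250 mol.
Q = n(e⁻)·F = 7.250 × 96485 = 699500 C.
t = Q/I = 699500 / 5.370 A = 130300 s = 36.2 h.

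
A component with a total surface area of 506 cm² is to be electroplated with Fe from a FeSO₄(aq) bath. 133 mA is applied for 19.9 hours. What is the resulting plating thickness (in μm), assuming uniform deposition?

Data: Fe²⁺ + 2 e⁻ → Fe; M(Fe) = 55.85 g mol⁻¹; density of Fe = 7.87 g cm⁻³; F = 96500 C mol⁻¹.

Q = I·t = 0.1330 × 71640 = 9528 C; n(e⁻) = 0.09874 mol.
n(Fe) = n(e⁻)/2 = 0.04937 mol, so m = 0.04937 × 55.85 = 2.757 g.
Volume = m/ρ = 2.757 / 7.87 = 0.3503 cm³.
Thickness = V/A = 0.3503 / 506 = 6.92 × 10⁻⁴ cm = 6.92 μm.

6.92 μm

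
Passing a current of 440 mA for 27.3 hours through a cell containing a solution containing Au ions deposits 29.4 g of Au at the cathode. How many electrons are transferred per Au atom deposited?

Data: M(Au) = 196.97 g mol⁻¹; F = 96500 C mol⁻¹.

3

Q = I·t = 0.4400 A × 98280 s = 43240 C, so n(e⁻) = 43240/96500 = 0.4481 mol.
n(Au) deposited = 29.4 / 196.97 = 0.1493 mol.
Electrons per atom = n(e⁻)/n(Au) = 0.4481 / 0.1493 = 3.00 ≈ 3, so the ion is Au³⁺.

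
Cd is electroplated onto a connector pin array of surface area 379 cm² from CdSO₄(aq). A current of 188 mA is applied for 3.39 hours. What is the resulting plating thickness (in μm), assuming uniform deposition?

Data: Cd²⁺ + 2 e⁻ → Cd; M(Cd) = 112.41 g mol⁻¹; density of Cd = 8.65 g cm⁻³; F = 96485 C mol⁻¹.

Q = I·t = 0.1880 × 12204 = 2294 C; n(e⁻) = 0.02378 mol.
n(Cd) = n(e⁻)/2 = 0.01189 mol, so m = 0.01189 × 112.41 = 1.337 g.
Volume = m/ρ = 1.337 / 8.65 = 0.1545 cm³.
Thickness = V/A = 0.1545 / 379 = 4.08 × 10⁻⁴ cm = 4.08 μm.

4.08 μm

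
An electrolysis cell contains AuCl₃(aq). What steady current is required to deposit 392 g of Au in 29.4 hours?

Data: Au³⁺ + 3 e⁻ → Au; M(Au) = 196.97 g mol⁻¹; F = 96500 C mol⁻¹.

n(Au) = 392 / 196.97 = 1.990 mol.
n(e⁻) = 3 × 1.990 = 5.970 mol.
Q = n(e⁻)·F = 5.970 × 96500 = 576100 C.
I = Q/t = 576100 / 105840 s = 5.44 A.

5.44 A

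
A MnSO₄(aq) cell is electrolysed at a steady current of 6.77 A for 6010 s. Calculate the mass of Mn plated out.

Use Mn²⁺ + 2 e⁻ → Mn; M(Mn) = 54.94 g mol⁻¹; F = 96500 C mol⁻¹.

11.6 g

Q = I·t = 6.770 A × 6010.0 s = 40690 C.
n(e⁻) = Q/F = 40690 / 96500 = 0.4216 mol.
Mn²⁺ + 2 e⁻ → Mn, so n(Mn) = n(e⁻)/2 = 0.2108 mol.
m = n·M = 0.2108 × 54.94 = 11.6 g.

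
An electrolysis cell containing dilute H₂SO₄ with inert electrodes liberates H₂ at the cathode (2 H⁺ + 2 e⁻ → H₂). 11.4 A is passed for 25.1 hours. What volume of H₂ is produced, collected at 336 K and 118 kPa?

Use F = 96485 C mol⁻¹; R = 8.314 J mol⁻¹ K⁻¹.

126 L

Q = I·t = 11.40 A × 90360 s = 1030000 C.
n(e⁻) = Q/F = 1030000 / 96485 = 10.68 mol.
2 electrons are transferred per H₂ molecule, so n(H₂) = 10.68 / 2 = 5.338 mol.
V = nRT/P = (5.338 × 8.314 × 336) / (118 × 10³ Pa) = 0.126 m³ = 126 L.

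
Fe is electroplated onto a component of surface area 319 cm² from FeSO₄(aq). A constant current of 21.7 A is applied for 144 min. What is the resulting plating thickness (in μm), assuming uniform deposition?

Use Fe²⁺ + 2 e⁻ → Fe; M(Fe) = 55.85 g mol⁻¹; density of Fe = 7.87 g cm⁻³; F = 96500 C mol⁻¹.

216 μm

Q = I·t = 21.70 × 8640.0 = 187500 C; n(e⁻) = 1.943 mol.
n(Fe) = n(e⁻)/2 = 0.9714 mol, so m = 0.9714 × 55.85 = 54.25 g.
Volume = m/ρ = 54.25 / 7.87 = 6.894 cm³.
Thickness = V/A = 6.894 / 319 = 0.0216 cm = 216 μm.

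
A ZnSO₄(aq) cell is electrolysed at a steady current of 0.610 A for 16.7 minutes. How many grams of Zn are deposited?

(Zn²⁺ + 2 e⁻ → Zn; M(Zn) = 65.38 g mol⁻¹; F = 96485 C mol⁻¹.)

0.207 g

Q = I·t = 0.6100 A × 1002.0 s = 611.2 C.
n(e⁻) = Q/F = 611.2 / 96485 = 0.006335 mol.
Zn²⁺ + 2 e⁻ → Zn, so n(Zn) = n(e⁻)/2 = 0.003167 mol.
m = n·M = 0.003167 × 65.38 = 0.207 g.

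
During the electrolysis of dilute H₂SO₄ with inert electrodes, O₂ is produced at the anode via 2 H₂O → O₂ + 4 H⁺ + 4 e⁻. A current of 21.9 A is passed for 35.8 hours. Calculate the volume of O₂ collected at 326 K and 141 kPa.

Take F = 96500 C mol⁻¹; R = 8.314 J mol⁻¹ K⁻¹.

141 L

Q = I·t = 21.90 A × 128880 s = 2822000 C.
n(e⁻) = Q/F = 2822000 / 96500 = 29.25 mol.
4 electrons are transferred per O₂ molecule, so n(O₂) = 29.25 / 4 = 7.312 mol.
V = nRT/P = (7.312 × 8.314 × 326) / (141 × 10³ Pa) = 0.141 m³ = 141 L.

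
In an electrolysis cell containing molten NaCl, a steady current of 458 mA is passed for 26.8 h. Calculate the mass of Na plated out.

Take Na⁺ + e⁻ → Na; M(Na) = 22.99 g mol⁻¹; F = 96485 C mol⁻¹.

10.5 g

Q = I·t = 0.4580 A × 96480 s = 44190 C.
n(e⁻) = Q/F = 44190 / 96485 = 0.4580 mol.
Na⁺ + e⁻ → Na, so n(Na) = n(e⁻)/1 = 0.4580 mol.
m = n·M = 0.4580 × 22.99 = 10.5 g.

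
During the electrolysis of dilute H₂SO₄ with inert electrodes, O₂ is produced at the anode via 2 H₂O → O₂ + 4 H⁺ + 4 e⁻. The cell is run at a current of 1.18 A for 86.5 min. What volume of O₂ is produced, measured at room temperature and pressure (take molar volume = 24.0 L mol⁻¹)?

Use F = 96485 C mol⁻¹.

Q = I·t = 1.180 A × 5190.0 s = 6124 C.
n(e⁻) = Q/F = 6124 / 96485 = 0.06347 mol.
4 electrons are transferred per O₂ molecule, so n(O₂) = 0.06347 / 4 = 0.01587 mol.
V = n × V_m = 0.01587 × 24.0 = 0.381 L.

0.381 L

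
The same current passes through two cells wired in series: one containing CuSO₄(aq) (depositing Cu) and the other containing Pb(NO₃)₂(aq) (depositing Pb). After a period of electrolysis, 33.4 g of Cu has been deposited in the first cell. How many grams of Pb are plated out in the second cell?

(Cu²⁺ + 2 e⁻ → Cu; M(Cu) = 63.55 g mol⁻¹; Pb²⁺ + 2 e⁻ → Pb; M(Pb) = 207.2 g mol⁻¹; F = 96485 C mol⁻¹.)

n(Cu) = 33.4 / 63.55 = 0.5256 mol.
Since Cu²⁺ + 2 e⁻ → Cu, n(e⁻) passed = 2 × 0.5256 = 1.051 mol.
Cells in series carry the same charge, so the same 1.051 mol of electrons passes through cell 2.
Pb²⁺ + 2 e⁻ → Pb, so n(Pb) = 1.051 / 2 = 0.5256 mol.
m(Pb) = 0.5256 × 207.2 = 109 g.

109 g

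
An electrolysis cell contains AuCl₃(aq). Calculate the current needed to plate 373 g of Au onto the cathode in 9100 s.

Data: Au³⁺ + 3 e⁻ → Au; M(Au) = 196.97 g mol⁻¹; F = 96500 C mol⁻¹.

60.2 A

n(Au) = 373 / 196.97 = 1.894 mol.
n(e⁻) = 3 × 1.894 = 5.681 mol.
Q = n(e⁻)·F = 5.681 × 96500 = 548200 C.
I = Q/t = 548200 / 9100.0 s = 60.2 A.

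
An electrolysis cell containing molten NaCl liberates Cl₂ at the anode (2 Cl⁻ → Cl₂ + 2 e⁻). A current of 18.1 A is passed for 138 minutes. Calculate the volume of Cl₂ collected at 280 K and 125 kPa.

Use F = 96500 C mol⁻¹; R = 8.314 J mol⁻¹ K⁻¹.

14.5 L

Q = I·t = 18.10 A × 8280.0 s = 149900 C.
n(e⁻) = Q/F = 149900 / 96500 = 1.553 mol.
2 electrons are transferred per Cl₂ molecule, so n(Cl₂) = 1.553 / 2 = 0.7765 mol.
V = nRT/P = (0.7765 × 8.314 × 280) / (125 × 10³ Pa) = 0.0145 m³ = 14.5 L.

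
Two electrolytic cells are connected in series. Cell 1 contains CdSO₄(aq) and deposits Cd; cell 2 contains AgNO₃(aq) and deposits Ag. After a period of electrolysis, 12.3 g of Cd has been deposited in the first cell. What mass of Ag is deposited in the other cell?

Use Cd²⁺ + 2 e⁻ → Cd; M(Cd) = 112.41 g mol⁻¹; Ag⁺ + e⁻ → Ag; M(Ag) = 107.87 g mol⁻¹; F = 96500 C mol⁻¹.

23.6 g

n(Cd) = 12.3 / 112.41 = 0.1094 mol.
Since Cd²⁺ + 2 e⁻ → Cd, n(e⁻) passed = 2 × 0.1094 = 0.2188 mol.
Cells in series carry the same charge, so the same 0.2188 mol of electrons passes through cell 2.
Ag⁺ + e⁻ → Ag, so n(Ag) = 0.2188 / 1 = 0.2188 mol.
m(Ag) = 0.2188 × 107.87 = 23.6 g.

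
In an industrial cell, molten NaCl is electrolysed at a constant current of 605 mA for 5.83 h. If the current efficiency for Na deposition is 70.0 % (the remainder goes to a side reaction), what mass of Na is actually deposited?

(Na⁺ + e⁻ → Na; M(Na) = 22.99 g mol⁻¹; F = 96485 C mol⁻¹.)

Q = I·t = 0.6050 × 20988 = 12700 C.
n(e⁻) = 12700/96485 = 0.1316 mol; theoretically n(Na) = 0.1316/1 = 0.1316 mol, m_theo = 3.026 g.
At 70.0 % efficiency, m_actual = 0.700 × 3.026 = 2.12 g.

2.12 g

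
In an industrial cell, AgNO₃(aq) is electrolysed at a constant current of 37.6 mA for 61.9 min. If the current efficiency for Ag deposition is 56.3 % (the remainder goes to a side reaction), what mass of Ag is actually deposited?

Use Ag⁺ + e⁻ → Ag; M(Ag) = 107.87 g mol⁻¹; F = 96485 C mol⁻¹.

0.0879 g

Q = I·t = 0.03760 × 3714.0 = 139.6 C.
n(e⁻) = 139.6/96485 = 0.001447 mol; theoretically n(Ag) = 0.001447/1 = 0.001447 mol, m_theo = 0.1561 g.
At 56.3 % efficiency, m_actual = 0.563 × 0.1561 = 0.0879 g.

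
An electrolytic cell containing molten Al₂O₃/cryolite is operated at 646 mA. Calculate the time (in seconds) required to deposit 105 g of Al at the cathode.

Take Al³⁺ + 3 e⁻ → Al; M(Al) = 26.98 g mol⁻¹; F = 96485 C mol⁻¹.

1.74 × 10⁶ s

n(Al) = m/M = 105 / 26.98 = 3.892 mol.
Each Al atom requires 3 electrons, so n(e⁻) = 3 × 3.892 = 11.68 mol.
Q = n(e⁻)·F = 11.68 × 96485 = 1126000 C.
t = Q/I = 1126000 / 0.6460 A = 1744000 s.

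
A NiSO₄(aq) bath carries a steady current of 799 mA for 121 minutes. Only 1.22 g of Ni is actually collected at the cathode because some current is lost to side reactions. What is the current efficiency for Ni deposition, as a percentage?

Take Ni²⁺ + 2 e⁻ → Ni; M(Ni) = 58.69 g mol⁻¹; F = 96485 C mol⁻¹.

Q = I·t = 0.7990 × 7260.0 = 5801 C; n(e⁻) = 5801/96485 = 0.06012 mol.
Theoretical n(Ni) = n(e⁻)/2 = 0.03006 mol, i.e. m_theo = 0.03006 × 58.69 = 1.764 g.
Efficiency = m_actual / m_theo = 1.22 / 1.764 = 69.2 %.

69.2 %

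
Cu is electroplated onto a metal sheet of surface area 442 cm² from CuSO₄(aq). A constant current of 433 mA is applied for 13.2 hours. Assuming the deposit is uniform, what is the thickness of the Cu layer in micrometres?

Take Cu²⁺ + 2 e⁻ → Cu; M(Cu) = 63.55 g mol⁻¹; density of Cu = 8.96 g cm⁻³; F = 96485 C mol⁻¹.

17.1 μm

Q = I·t = 0.4330 × 47520 = 20580 C; n(e⁻) = 0.2133 mol.
n(Cu) = n(e⁻)/2 = 0.1066 mol, so m = 0.1066 × 63.55 = 6.776 g.
Volume = m/ρ = 6.776 / 8.96 = 0.7563 cm³.
Thickness = V/A = 0.7563 / 442 = 0.00171 cm = 17.1 μm.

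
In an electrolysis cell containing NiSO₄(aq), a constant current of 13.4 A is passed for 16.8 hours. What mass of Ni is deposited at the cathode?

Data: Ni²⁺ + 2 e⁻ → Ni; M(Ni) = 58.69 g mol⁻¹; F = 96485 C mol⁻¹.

Q = I·t = 13.40 A × 60480 s = 810400 C.
n(e⁻) = Q/F = 810400 / 96485 = 8.400 mol.
Ni²⁺ + 2 e⁻ → Ni, so n(Ni) = n(e⁻)/2 = 4.200 mol.
m = n·M = 4.200 × 58.69 = 246 g.

246 g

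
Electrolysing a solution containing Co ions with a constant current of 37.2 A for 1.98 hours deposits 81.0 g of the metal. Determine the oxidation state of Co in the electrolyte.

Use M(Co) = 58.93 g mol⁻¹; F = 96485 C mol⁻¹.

+2

Q = I·t = 37.20 A × 7128.0 s = 265200 C, so n(e⁻) = 265200/96485 = 2.748 mol.
n(Co) deposited = 81.0 / 58.93 = 1.375 mol.
Electrons per atom = n(e⁻)/n(Co) = 2.748 / 1.375 = 2.00 ≈ 2, so the ion is Co²⁺.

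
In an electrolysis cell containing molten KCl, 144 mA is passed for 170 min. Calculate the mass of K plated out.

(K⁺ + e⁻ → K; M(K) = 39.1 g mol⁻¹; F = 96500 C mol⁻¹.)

0.595 g

Q = I·t = 0.1440 A × 10200 s = 1469 C.
n(e⁻) = Q/F = 1469 / 96500 = 0.01522 mol.
K⁺ + e⁻ → K, so n(K) = n(e⁻)/1 = 0.01522 mol.
m = n·M = 0.01522 × 39.1 = 0.595 g.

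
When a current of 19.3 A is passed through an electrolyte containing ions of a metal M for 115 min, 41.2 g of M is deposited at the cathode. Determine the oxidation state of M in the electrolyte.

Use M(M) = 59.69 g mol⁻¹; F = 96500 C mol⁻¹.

+2

Q = I·t = 19.30 A × 6900.0 s = 133200 C, so n(e⁻) = 133200/96500 = 1.380 mol.
n(M) deposited = 41.2 / 59.69 = 0.6902 mol.
Electrons per atom = n(e⁻)/n(M) = 1.380 / 0.6902 = 2.00 ≈ 2, so the ion is M²⁺.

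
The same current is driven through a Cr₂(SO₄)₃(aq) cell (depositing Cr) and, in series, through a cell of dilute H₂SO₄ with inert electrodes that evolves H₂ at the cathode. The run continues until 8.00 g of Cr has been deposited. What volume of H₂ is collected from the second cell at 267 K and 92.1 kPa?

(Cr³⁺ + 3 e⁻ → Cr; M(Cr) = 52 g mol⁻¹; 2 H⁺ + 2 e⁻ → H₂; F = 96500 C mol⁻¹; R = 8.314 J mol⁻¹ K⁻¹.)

n(Cr) = 8.00 / 52 = 0.1538 mol, so n(e⁻) = 3 × 0.1538 = 0.4615 mol.
The cells are in series, so the same 0.4615 mol of electrons passes through the second cell.
2 H⁺ + 2 e⁻ → H₂ — 2 mol e⁻ per mol H₂, so n(H₂) = 0.4615/2 = 0.2308 mol.
V = nRT/P = (0.2308 × 8.314 × 267) / (92.1 × 10³) = 0.00556 m³ = 5.56 L.

5.56 L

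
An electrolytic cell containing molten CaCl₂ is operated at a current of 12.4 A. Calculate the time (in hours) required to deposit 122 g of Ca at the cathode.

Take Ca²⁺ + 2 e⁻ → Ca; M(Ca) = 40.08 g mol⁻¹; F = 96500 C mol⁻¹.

n(Ca) = m/M = 122 / 40.08 = 3.044 mol.
Each Ca atom requires 2 electrons, so n(e⁻) = 2 × 3.044 = 6.088 mol.
Q = n(e⁻)·F = 6.088 × 96500 = 587500 C.
t = Q/I = 587500 / 12.40 A = 47380 s = 13.2 h.

13.2 h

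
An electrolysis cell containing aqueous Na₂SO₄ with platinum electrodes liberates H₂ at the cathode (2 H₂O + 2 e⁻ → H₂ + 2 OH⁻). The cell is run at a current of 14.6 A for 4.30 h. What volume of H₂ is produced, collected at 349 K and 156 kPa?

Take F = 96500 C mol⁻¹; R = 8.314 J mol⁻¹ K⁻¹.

21.8 L

Q = I·t = 14.60 A × 15480 s = 226000 C.
n(e⁻) = Q/F = 226000 / 96500 = 2.342 mol.
2 electrons are transferred per H₂ molecule, so n(H₂) = 2.342 / 2 = 1.171 mol.
V = nRT/P = (1.171 × 8.314 × 349) / (156 × 10³ Pa) = 0.0218 m³ = 21.8 L.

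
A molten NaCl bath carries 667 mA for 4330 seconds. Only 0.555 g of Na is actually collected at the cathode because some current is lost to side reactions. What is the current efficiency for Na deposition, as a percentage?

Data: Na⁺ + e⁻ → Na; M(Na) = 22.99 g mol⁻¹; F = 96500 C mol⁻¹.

80.7 %

Q = I·t = 0.6670 × 4330.0 = 2888 C; n(e⁻) = 2888/96500 = 0.02993 mol.
Theoretical n(Na) = n(e⁻)/1 = 0.02993 mol, i.e. m_theo = 0.02993 × 22.99 = 0.6881 g.
Efficiency = m_actual / m_theo = 0.555 / 0.6881 = 80.7 %.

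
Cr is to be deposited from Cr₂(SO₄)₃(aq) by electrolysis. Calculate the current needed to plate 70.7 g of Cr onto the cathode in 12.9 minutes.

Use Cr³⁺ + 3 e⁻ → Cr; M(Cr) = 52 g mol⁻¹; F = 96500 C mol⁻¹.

509 A

n(Cr) = 70.7 / 52 = 1.360 mol.
n(e⁻) = 3 × 1.360 = 4.079 mol.
Q = n(e⁻)·F = 4.079 × 96500 = 393600 C.
I = Q/t = 393600 / 774.00 s = 509 A.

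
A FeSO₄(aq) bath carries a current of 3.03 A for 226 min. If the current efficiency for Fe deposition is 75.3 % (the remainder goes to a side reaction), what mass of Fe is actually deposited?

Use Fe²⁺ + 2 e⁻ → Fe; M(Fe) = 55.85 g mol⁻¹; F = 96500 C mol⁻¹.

8.95 g

Q = I·t = 3.030 × 13560 = 41090 C.
n(e⁻) = 41090/96500 = 0.4258 mol; theoretically n(Fe) = 0.4258/2 = 0.2129 mol, m_theo = 11.89 g.
At 75.3 % efficiency, m_actual = 0.753 × 11.89 = 8.95 g.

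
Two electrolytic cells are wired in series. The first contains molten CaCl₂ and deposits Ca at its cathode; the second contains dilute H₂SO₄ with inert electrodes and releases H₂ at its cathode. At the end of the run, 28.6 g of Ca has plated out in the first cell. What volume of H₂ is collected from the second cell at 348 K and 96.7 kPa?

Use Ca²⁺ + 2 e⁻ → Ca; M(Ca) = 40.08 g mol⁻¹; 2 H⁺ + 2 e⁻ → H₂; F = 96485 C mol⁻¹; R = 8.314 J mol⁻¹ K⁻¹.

21.4 L

n(Ca) = 28.6 / 40.08 = 0.7136 mol, so n(e⁻) = 2 × 0.7136 = 1.427 mol.
The cells are in series, so the same 1.427 mol of electrons passes through the second cell.
2 H⁺ + 2 e⁻ → H₂ — 2 mol e⁻ per mol H₂, so n(H₂) = 1.427/2 = 0.7136 mol.
V = nRT/P = (0.7136 × 8.314 × 348) / (96.7 × 10³) = 0.0214 m³ = 21.4 L.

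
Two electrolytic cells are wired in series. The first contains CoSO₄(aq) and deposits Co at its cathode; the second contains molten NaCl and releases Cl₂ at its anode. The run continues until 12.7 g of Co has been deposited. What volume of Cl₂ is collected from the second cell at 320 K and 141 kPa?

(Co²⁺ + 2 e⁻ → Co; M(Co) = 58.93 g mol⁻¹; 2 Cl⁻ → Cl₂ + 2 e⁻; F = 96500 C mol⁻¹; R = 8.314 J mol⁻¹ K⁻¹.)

n(Co) = 12.7 / 58.93 = 0.2155 mol, so n(e⁻) = 2 × 0.2155 = 0.4310 mol.
The cells are in series, so the same 0.4310 mol of electrons passes through the second cell.
2 Cl⁻ → Cl₂ + 2 e⁻ — 2 mol e⁻ per mol Cl₂, so n(Cl₂) = 0.4310/2 = 0.2155 mol.
V = nRT/P = (0.2155 × 8.314 × 320) / (141 × 10³) = 0.00407 m³ = 4.07 L.

4.07 L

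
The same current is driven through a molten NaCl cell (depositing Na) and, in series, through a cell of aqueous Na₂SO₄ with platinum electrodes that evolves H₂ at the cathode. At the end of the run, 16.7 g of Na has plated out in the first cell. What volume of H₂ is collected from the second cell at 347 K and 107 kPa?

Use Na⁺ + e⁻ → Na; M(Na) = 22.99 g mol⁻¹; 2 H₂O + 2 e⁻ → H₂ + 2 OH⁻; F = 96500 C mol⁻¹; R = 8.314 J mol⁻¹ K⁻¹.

9.79 L

n(Na) = 16.7 / 22.99 = 0.7264 mol, so n(e⁻) = 1 × 0.7264 = 0.7264 mol.
The cells are in series, so the same 0.7264 mol of electrons passes through the second cell.
2 H₂O + 2 e⁻ → H₂ + 2 OH⁻ — 2 mol e⁻ per mol H₂, so n(H₂) = 0.7264/2 = 0.3632 mol.
V = nRT/P = (0.3632 × 8.314 × 347) / (107 × 10³) = 0.00979 m³ = 9.79 L.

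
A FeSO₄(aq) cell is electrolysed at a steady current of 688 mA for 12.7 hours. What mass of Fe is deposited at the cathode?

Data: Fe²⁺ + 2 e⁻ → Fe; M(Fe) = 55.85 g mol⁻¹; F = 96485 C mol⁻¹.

9.10 g

Q = I·t = 0.6880 A × 45720 s = 31460 C.
n(e⁻) = Q/F = 31460 / 96485 = 0.3260 mol.
Fe²⁺ + 2 e⁻ → Fe, so n(Fe) = n(e⁻)/2 = 0.1630 mol.
m = n·M = 0.1630 × 55.85 = 9.10 g.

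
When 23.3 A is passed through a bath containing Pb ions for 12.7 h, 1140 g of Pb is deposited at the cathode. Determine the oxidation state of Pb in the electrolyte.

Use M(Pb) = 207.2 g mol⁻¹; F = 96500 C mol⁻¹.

+2

Q = I·t = 23.30 A × 45720 s = 1065000 C, so n(e⁻) = 1065000/96500 = 11.04 mol.
n(Pb) deposited = 1140 / 207.2 = 5.502 mol.
Electrons per atom = n(e⁻)/n(Pb) = 11.04 / 5.502 = 2.01 ≈ 2, so the ion is Pb²⁺.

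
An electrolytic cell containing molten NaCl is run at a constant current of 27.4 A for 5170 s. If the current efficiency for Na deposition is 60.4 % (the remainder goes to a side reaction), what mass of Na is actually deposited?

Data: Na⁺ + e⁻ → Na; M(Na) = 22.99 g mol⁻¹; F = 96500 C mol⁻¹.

20.4 g

Q = I·t = 27.40 × 5170.0 = 141700 C.
n(e⁻) = 141700/96500 = 1.468 mol; theoretically n(Na) = 1.468/1 = 1.468 mol, m_theo = 33.75 g.
At 60.4 % efficiency, m_actual = 0.604 × 33.75 = 20.4 g.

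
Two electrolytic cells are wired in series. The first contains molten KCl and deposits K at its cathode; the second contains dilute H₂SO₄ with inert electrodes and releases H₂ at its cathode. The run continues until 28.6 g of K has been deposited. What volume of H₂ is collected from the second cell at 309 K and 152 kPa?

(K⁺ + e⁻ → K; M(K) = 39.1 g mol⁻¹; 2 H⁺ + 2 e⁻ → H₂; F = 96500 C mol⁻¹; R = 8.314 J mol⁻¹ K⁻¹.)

n(K) = 28.6 / 39.1 = 0.7315 mol, so n(e⁻) = 1 × 0.7315 = 0.7315 mol.
The cells are in series, so the same 0.7315 mol of electrons passes through the second cell.
2 H⁺ + 2 e⁻ → H₂ — 2 mol e⁻ per mol H₂, so n(H₂) = 0.7315/2 = 0.3657 mol.
V = nRT/P = (0.3657 × 8.314 × 309) / (152 × 10³) = 0.00618 m³ = 6.18 L.

6.18 L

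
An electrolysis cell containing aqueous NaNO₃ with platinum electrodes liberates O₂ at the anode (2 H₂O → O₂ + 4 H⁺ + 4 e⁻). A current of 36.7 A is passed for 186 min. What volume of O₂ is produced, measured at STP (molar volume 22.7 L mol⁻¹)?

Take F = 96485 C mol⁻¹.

24.1 L

Q = I·t = 36.70 A × 11160 s = 409600 C.
n(e⁻) = Q/F = 409600 / 96485 = 4.245 mol.
4 electrons are transferred per O₂ molecule, so n(O₂) = 4.245 / 4 = 1.061 mol.
V = n × V_m = 1.061 × 22.7 = 24.1 L.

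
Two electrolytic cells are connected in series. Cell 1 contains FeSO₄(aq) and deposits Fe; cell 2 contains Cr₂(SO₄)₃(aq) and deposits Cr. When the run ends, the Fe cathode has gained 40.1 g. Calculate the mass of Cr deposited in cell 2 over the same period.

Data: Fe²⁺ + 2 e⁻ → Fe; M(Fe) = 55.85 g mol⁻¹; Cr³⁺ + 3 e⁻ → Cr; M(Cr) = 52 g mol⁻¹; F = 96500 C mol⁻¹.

24.9 g

n(Fe) = 40.1 / 55.85 = 0.7180 mol.
Since Fe²⁺ + 2 e⁻ → Fe, n(e⁻) passed = 2 × 0.7180 = 1.436 mol.
Cells in series carry the same charge, so the same 1.436 mol of electrons passes through cell 2.
Cr³⁺ + 3 e⁻ → Cr, so n(Cr) = 1.436 / 3 = 0.4787 mol.
m(Cr) = 0.4787 × 52 = 24.9 g.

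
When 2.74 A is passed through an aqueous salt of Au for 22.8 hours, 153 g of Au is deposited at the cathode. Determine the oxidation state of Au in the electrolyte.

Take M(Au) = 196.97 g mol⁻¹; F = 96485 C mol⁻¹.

+3

Q = I·t = 2.740 A × 82080 s = 224900 C, so n(e⁻) = 224900/96485 = 2.331 mol.
n(Au) deposited = 153 / 196.97 = 0.7768 mol.
Electrons per atom = n(e⁻)/n(Au) = 2.331 / 0.7768 = 3.00 ≈ 3, so the ion is Au³⁺.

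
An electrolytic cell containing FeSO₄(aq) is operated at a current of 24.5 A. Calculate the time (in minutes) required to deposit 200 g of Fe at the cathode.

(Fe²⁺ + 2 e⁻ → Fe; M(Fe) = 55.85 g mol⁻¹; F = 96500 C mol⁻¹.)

470 min

n(Fe) = m/M = 200 / 55.85 = 3.581 mol.
Each Fe atom requires 2 electrons, so n(e⁻) = 2 × 3.581 = 7.162 mol.
Q = n(e⁻)·F = 7.162 × 96500 = 691100 C.
t = Q/I = 691100 / 24.50 A = 28210 s = 470 min.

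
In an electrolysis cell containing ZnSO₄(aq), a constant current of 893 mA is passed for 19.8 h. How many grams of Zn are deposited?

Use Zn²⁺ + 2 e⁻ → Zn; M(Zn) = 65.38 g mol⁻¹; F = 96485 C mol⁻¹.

Q = I·t = 0.8930 A × 71280 s = 63650 C.
n(e⁻) = Q/F = 63650 / 96485 = 0.6597 mol.
Zn²⁺ + 2 e⁻ → Zn, so n(Zn) = n(e⁻)/2 = 0.3299 mol.
m = n·M = 0.3299 × 65.38 = 21.6 g.

21.6 g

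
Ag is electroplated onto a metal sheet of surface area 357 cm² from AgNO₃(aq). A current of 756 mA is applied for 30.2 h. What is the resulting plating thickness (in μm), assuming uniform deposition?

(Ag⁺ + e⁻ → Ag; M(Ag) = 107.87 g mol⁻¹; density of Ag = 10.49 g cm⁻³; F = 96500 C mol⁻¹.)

245 μm

Q = I·t = 0.7560 × 108720 = 82190 C; n(e⁻) = 0.8517 mol.
n(Ag) = n(e⁻)/1 = 0.8517 mol, so m = 0.8517 × 107.87 = 91.88 g.
Volume = m/ρ = 91.88 / 10.49 = 8.758 cm³.
Thickness = V/A = 8.758 / 357 = 0.0245 cm = 245 μm.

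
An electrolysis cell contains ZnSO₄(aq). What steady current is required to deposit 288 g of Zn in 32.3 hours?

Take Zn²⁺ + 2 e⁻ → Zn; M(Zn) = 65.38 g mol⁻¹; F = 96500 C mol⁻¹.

n(Zn) = 288 / 65.38 = 4.405 mol.
n(e⁻) = 2 × 4.405 = 8.810 mol.
Q = n(e⁻)·F = 8.810 × 96500 = 850200 C.
I = Q/t = 850200 / 116280 s = 7.31 A.

7.31 A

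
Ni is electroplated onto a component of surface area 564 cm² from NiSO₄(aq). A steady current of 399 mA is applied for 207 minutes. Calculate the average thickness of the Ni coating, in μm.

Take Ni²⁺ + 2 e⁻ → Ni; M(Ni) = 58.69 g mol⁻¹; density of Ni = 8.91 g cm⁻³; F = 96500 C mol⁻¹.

Q = I·t = 0.3990 × 12420 = 4956 C; n(e⁻) = 0.05135 mol.
n(Ni) = n(e⁻)/2 = 0.02568 mol, so m = 0.02568 × 58.69 = 1.507 g.
Volume = m/ρ = 1.507 / 8.91 = 0.1691 cm³.
Thickness = V/A = 0.1691 / 564 = 3.00 × 10⁻⁴ cm = 3.00 μm.

3.00 μm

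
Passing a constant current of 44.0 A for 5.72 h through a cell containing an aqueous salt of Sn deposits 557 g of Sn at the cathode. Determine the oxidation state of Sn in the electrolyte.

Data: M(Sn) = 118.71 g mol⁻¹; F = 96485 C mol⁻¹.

+2

Q = I·t = 44.00 A × 20592 s = 906000 C, so n(e⁻) = 906000/96485 = 9.391 mol.
n(Sn) deposited = 557 / 118.71 = 4.692 mol.
Electrons per atom = n(e⁻)/n(Sn) = 9.391 / 4.692 = 2.00 ≈ 2, so the ion is Sn²⁺.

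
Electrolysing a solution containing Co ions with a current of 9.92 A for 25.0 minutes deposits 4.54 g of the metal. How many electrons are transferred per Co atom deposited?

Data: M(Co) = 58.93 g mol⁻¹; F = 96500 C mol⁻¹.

Q = I·t = 9.920 A × 1500.0 s = 14880 C, so n(e⁻) = 14880/96500 = 0.1542 mol.
n(Co) deposited = 4.54 / 58.93 = 0.07704 mol.
Electrons per atom = n(e⁻)/n(Co) = 0.1542 / 0.07704 = 2.00 ≈ 2, so the ion is Co²⁺.

2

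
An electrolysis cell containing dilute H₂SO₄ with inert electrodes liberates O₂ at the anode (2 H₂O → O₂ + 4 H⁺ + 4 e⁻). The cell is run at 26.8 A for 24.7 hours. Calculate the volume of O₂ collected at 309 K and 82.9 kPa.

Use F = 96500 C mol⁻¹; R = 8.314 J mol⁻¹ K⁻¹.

191 L

Q = I·t = 26.80 A × 88920 s = 2383000 C.
n(e⁻) = Q/F = 2383000 / 96500 = 24.69 mol.
4 electrons are transferred per O₂ molecule, so n(O₂) = 24.69 / 4 = 6.174 mol.
V = nRT/P = (6.174 × 8.314 × 309) / (82.9 × 10³ Pa) = 0.191 m³ = 191 L.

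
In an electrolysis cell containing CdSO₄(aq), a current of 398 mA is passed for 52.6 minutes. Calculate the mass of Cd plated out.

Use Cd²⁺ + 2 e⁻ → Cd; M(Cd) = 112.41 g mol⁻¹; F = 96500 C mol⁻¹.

Q = I·t = 0.3980 A × 3156.0 s = 1256 C.
n(e⁻) = Q/F = 1256 / 96500 = 0.01302 mol.
Cd²⁺ + 2 e⁻ → Cd, so n(Cd) = n(e⁻)/2 = 0.006508 mol.
m = n·M = 0.006508 × 112.41 = 0.732 g.

0.732 g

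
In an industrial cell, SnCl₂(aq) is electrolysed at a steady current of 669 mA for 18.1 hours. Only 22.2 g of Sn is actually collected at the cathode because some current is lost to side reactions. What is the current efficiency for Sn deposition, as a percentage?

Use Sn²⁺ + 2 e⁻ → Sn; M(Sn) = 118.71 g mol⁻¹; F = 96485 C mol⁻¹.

Q = I·t = 0.6690 × 65160 = 43590 C; n(e⁻) = 43590/96485 = 0.4518 mol.
Theoretical n(Sn) = n(e⁻)/2 = 0.2259 mol, i.e. m_theo = 0.2259 × 118.71 = 26.82 g.
Efficiency = m_actual / m_theo = 22.2 / 26.82 = 82.8 %.

82.8 %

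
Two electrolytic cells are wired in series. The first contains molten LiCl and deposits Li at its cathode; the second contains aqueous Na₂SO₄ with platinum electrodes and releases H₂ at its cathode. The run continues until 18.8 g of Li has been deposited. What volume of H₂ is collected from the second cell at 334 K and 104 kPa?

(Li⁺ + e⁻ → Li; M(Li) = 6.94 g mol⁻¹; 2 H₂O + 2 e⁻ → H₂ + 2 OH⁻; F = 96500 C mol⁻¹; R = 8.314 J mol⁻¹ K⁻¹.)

36.2 L

n(Li) = 18.8 / 6.94 = 2.709 mol, so n(e⁻) = 1 × 2.709 = 2.709 mol.
The cells are in series, so the same 2.709 mol of electrons passes through the second cell.
2 H₂O + 2 e⁻ → H₂ + 2 OH⁻ — 2 mol e⁻ per mol H₂, so n(H₂) = 2.709/2 = 1.354 mol.
V = nRT/P = (1.354 × 8.314 × 334) / (104 × 10³) = 0.0362 m³ = 36.2 L.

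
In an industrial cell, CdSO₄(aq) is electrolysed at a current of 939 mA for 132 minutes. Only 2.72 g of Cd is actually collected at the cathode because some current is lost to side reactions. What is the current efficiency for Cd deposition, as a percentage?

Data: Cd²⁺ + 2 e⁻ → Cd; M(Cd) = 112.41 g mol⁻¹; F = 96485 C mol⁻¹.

Q = I·t = 0.9390 × 7920.0 = 7437 C; n(e⁻) = 7437/96485 = 0.07708 mol.
Theoretical n(Cd) = n(e⁻)/2 = 0.03854 mol, i.e. m_theo = 0.03854 × 112.41 = 4.332 g.
Efficiency = m_actual / m_theo = 2.72 / 4.332 = 62.8 %.

62.8 %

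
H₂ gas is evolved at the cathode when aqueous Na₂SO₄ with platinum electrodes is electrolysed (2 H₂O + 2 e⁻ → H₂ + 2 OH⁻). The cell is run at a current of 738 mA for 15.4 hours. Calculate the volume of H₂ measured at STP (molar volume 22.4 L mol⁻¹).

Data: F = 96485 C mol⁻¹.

4.75 L

Q = I·t = 0.7380 A × 55440 s = 40910 C.
n(e⁻) = Q/F = 40910 / 96485 = 0.4241 mol.
2 electrons are transferred per H₂ molecule, so n(H₂) = 0.4241 / 2 = 0.2120 mol.
V = n × V_m = 0.2120 × 22.4 = 4.75 L.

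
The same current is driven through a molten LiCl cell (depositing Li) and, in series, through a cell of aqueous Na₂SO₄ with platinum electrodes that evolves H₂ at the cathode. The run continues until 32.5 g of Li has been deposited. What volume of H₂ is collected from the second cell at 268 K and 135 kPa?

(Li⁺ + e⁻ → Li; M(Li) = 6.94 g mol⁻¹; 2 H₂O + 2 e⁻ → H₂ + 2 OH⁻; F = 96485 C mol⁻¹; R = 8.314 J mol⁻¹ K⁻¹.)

38.6 L

n(Li) = 32.5 / 6.94 = 4.683 mol, so n(e⁻) = 1 × 4.683 = 4.683 mol.
The cells are in series, so the same 4.683 mol of electrons passes through the second cell.
2 H₂O + 2 e⁻ → H₂ + 2 OH⁻ — 2 mol e⁻ per mol H₂, so n(H₂) = 4.683/2 = 2.341 mol.
V = nRT/P = (2.341 × 8.314 × 268) / (135 × 10³) = 0.0386 m³ = 38.6 L.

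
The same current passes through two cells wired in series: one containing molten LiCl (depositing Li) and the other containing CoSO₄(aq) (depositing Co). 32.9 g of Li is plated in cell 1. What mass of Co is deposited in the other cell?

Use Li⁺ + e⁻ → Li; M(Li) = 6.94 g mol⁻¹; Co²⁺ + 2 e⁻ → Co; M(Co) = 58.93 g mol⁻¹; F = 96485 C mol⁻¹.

140 g

n(Li) = 32.9 / 6.94 = 4.741 mol.
Since Li⁺ + e⁻ → Li, n(e⁻) passed = 1 × 4.741 = 4.741 mol.
Cells in series carry the same charge, so the same 4.741 mol of electrons passes through cell 2.
Co²⁺ + 2 e⁻ → Co, so n(Co) = 4.741 / 2 = 2.370 mol.
m(Co) = 2.370 × 58.93 = 140 g.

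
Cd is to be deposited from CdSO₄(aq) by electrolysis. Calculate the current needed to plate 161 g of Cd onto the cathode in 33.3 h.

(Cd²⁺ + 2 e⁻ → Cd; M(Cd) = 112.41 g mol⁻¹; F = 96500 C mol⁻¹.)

n(Cd) = 161 / 112.41 = 1.432 mol.
n(e⁻) = 2 × 1.432 = 2.865 mol.
Q = n(e⁻)·F = 2.865 × 96500 = 276400 C.
I = Q/t = 276400 / 119880 s = 2.31 A.

2.31 A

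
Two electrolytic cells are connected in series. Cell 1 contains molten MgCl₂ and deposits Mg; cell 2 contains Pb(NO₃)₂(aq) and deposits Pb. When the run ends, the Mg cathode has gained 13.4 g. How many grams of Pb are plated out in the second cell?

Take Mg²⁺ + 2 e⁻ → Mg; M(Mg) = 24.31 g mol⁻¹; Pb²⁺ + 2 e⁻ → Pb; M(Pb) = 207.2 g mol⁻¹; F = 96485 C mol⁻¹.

n(Mg) = 13.4 / 24.31 = 0.5512 mol.
Since Mg²⁺ + 2 e⁻ → Mg, n(e⁻) passed = 2 × 0.5512 = 1.102 mol.
Cells in series carry the same charge, so the same 1.102 mol of electrons passes through cell 2.
Pb²⁺ + 2 e⁻ → Pb, so n(Pb) = 1.102 / 2 = 0.5512 mol.
m(Pb) = 0.5512 × 207.2 = 114 g.

114 g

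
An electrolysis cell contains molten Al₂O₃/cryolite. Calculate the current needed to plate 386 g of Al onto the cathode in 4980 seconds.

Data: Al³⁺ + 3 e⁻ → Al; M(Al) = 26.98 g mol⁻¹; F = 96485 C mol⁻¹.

n(Al) = 386 / 26.98 = 14.31 mol.
n(e⁻) = 3 × 14.31 = 42.92 mol.
Q = n(e⁻)·F = 42.92 × 96485 = 4141000 C.
I = Q/t = 4141000 / 4980.0 s = 832 A.

832 A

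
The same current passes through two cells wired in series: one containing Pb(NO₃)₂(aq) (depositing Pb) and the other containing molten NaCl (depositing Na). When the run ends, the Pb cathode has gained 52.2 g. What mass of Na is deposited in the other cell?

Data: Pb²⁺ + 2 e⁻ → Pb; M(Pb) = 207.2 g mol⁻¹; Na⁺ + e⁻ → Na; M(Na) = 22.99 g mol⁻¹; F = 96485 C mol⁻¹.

n(Pb) = 52.2 / 207.2 = 0.2519 mol.
Since Pb²⁺ + 2 e⁻ → Pb, n(e⁻) passed = 2 × 0.2519 = 0.5039 mol.
Cells in series carry the same charge, so the same 0.5039 mol of electrons passes through cell 2.
Na⁺ + e⁻ → Na, so n(Na) = 0.5039 / 1 = 0.5039 mol.
m(Na) = 0.5039 × 22.99 = 11.6 g.

11.6 g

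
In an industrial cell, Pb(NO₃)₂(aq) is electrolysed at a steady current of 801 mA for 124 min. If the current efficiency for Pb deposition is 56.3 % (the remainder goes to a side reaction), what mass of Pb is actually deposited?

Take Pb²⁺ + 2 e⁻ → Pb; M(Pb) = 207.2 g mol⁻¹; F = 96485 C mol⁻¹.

3.60 g

Q = I·t = 0.8010 × 7440.0 = 5959 C.
n(e⁻) = 5959/96485 = 0.06177 mol; theoretically n(Pb) = 0.06177/2 = 0.03088 mol, m_theo = 6.399 g.
At 56.3 % efficiency, m_actual = 0.563 × 6.399 = 3.60 g.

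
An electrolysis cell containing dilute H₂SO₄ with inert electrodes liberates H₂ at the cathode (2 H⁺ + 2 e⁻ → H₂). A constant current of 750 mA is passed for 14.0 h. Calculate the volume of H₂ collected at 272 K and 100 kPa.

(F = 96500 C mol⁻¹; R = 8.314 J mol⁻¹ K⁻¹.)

4.43 L

Q = I·t = 0.7500 A × 50400 s = 37800 C.
n(e⁻) = Q/F = 37800 / 96500 = 0.3917 mol.
2 electrons are transferred per H₂ molecule, so n(H₂) = 0.3917 / 2 = 0.1959 mol.
V = nRT/P = (0.1959 × 8.314 × 272) / (100 × 10³ Pa) = 0.00443 m³ = 4.43 L.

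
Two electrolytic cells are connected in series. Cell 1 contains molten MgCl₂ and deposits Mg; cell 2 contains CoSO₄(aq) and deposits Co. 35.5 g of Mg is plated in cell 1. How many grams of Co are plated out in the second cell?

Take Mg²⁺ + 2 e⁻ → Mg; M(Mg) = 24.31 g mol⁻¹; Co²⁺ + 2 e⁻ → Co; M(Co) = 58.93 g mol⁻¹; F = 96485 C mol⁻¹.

86.1 g

n(Mg) = 35.5 / 24.31 = 1.460 mol.
Since Mg²⁺ + 2 e⁻ → Mg, n(e⁻) passed = 2 × 1.460 = 2.921 mol.
Cells in series carry the same charge, so the same 2.921 mol of electrons passes through cell 2.
Co²⁺ + 2 e⁻ → Co, so n(Co) = 2.921 / 2 = 1.460 mol.
m(Co) = 1.460 × 58.93 = 86.1 g.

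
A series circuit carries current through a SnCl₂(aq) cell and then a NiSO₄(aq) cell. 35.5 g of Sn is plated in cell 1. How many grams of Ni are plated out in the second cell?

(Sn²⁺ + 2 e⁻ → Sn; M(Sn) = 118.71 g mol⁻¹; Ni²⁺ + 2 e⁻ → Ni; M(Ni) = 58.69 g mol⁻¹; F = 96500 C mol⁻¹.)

n(Sn) = 35.5 / 118.71 = 0.2990 mol.
Since Sn²⁺ + 2 e⁻ → Sn, n(e⁻) passed = 2 × 0.2990 = 0.5981 mol.
Cells in series carry the same charge, so the same 0.5981 mol of electrons passes through cell 2.
Ni²⁺ + 2 e⁻ → Ni, so n(Ni) = 0.5981 / 2 = 0.2990 mol.
m(Ni) = 0.2990 × 58.69 = 17.6 g.

17.6 g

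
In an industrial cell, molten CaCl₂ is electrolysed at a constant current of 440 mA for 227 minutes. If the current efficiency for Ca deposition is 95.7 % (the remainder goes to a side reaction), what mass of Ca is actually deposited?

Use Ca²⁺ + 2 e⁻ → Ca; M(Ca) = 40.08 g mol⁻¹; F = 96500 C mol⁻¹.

Q = I·t = 0.4400 × 13620 = 5993 C.
n(e⁻) = 5993/96500 = 0.06210 mol; theoretically n(Ca) = 0.06210/2 = 0.03105 mol, m_theo = 1.245 g.
At 95.7 % efficiency, m_actual = 0.957 × 1.245 = 1.19 g.

1.19 g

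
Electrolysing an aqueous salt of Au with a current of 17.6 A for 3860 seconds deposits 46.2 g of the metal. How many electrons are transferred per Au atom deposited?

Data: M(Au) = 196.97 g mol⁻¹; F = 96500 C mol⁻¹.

3

Q = I·t = 17.60 A × 3860.0 s = 67940 C, so n(e⁻) = 67940/96500 = 0.7040 mol.
n(Au) deposited = 46.2 / 196.97 = 0.2346 mol.
Electrons per atom = n(e⁻)/n(Au) = 0.7040 / 0.2346 = 3.00 ≈ 3, so the ion is Au³⁺.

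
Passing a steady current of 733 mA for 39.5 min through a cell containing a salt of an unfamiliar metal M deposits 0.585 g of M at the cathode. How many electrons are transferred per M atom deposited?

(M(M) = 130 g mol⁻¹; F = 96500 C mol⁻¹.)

4

Q = I·t = 0.7330 A × 2370.0 s = 1737 C, so n(e⁻) = 1737/96500 = 0.01800 mol.
n(M) deposited = 0.585 / 130 = 0.004500 mol.
Electrons per atom = n(e⁻)/n(M) = 0.01800 / 0.004500 = 4.00 ≈ 4, so the ion is M⁴⁺.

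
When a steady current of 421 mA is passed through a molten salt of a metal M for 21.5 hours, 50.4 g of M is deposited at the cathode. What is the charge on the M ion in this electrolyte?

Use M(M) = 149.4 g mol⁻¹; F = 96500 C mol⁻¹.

Q = I·t = 0.4210 A × 77400 s = 32590 C, so n(e⁻) = 32590/96500 = 0.3377 mol.
n(M) deposited = 50.4 / 149.4 = 0.3373 mol.
Electrons per atom = n(e⁻)/n(M) = 0.3377 / 0.3373 = 1.00 ≈ 1, so the ion is M⁺.

+1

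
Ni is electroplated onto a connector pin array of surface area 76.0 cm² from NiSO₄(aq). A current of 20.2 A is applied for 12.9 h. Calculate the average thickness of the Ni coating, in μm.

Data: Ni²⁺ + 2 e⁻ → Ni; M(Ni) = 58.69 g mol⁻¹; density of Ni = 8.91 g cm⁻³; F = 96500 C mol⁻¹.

4210 μm

Q = I·t = 20.20 × 46440 = 938100 C; n(e⁻) = 9.721 mol.
n(Ni) = n(e⁻)/2 = 4.861 mol, so m = 4.861 × 58.69 = 285.3 g.
Volume = m/ρ = 285.3 / 8.91 = 32.02 cm³.
Thickness = V/A = 32.02 / 76.0 = 0.421 cm = 4210 μm.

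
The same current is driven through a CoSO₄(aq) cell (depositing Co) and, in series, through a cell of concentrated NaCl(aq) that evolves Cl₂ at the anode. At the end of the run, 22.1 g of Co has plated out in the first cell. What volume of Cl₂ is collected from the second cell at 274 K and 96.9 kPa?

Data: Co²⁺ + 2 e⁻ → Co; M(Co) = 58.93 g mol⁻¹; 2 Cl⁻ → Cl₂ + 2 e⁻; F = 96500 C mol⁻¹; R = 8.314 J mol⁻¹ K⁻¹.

8.82 L

n(Co) = 22.1 / 58.93 = 0.3750 mol, so n(e⁻) = 2 × 0.3750 = 0.7500 mol.
The cells are in series, so the same 0.7500 mol of electrons passes through the second cell.
2 Cl⁻ → Cl₂ + 2 e⁻ — 2 mol e⁻ per mol Cl₂, so n(Cl₂) = 0.7500/2 = 0.3750 mol.
V = nRT/P = (0.3750 × 8.314 × 274) / (96.9 × 10³) = 0.00882 m³ = 8.82 L.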